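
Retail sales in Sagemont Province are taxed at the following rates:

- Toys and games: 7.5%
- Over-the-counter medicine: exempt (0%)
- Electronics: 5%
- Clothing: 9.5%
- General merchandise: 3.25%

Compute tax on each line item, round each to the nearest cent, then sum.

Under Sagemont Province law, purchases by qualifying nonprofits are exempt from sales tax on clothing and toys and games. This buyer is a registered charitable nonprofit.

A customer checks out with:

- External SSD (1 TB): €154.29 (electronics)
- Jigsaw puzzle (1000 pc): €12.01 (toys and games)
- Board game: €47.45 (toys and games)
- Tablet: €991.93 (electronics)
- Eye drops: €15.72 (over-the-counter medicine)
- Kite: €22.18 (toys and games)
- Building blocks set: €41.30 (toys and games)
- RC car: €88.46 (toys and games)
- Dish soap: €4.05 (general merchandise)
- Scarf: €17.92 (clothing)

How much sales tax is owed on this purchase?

External SSD (1 TB) €154.29: electronics → 5% → €7.71
Jigsaw puzzle (1000 pc) €12.01: toys and games, buyer-exempt → 0% → €0.00
Board game €47.45: toys and games, buyer-exempt → 0% → €0.00
Tablet €991.93: electronics → 5% → €49.60
Eye drops €15.72: over-the-counter medicine → 0% → €0.00
Kite €22.18: toys and games, buyer-exempt → 0% → €0.00
Building blocks set €41.30: toys and games, buyer-exempt → 0% → €0.00
RC car €88.46: toys and games, buyer-exempt → 0% → €0.00
Dish soap €4.05: general merchandise → 3.25% → €0.13
Scarf €17.92: clothing, buyer-exempt → 0% → €0.00
Total tax = €7.71 + €49.60 + €0.13 = €57.44

€57.44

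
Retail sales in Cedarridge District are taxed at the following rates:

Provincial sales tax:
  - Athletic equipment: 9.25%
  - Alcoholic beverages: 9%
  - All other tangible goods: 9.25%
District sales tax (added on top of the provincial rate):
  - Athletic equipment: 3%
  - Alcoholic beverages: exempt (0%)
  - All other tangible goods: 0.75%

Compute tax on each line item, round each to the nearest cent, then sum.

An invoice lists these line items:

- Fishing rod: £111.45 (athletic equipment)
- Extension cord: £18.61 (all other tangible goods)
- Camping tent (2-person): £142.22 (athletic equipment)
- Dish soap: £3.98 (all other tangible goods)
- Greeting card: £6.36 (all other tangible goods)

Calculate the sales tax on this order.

Fishing rod £111.45: athletic equipment → 9.25% + 3% district = 12.25% → £13.65
Extension cord £18.61: all other tangible goods → 9.25% + 0.75% district = 10% → £1.86
Camping tent (2-person) £142.22: athletic equipment → 9.25% + 3% district = 12.25% → £17.42
Dish soap £3.98: all other tangible goods → 9.25% + 0.75% district = 10% → £0.40
Greeting card £6.36: all other tangible goods → 9.25% + 0.75% district = 10% → £0.64
Total tax = £13.65 + £1.86 + £17.42 + £0.40 + £0.64 = £33.97

£33.97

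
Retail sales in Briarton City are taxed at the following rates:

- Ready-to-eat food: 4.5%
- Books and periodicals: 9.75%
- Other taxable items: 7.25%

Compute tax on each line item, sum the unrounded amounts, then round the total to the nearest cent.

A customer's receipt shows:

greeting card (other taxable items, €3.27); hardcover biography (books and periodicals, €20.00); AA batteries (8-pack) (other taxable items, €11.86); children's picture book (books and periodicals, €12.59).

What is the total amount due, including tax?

€51.99

Greeting card €3.27: other taxable items → 7.25% → €0.237075
Hardcover biography €20.00: books and periodicals → 9.75% → €1.95
AA batteries (8-pack) €11.86: other taxable items → 7.25% → €0.85985
Children's picture book €12.59: books and periodicals → 9.75% → €1.227525
Subtotal = €47.72; unrounded tax = €4.27445 → €4.27; total due = €51.99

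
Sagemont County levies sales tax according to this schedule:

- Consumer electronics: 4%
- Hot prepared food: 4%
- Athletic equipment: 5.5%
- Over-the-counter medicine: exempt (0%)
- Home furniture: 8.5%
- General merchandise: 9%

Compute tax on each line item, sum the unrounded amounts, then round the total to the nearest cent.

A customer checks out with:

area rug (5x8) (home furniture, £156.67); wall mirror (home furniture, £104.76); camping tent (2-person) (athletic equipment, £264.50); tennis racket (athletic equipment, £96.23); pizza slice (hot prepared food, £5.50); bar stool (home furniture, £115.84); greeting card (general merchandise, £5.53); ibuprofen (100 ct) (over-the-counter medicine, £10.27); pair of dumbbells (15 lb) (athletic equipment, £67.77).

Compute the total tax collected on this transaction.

£56.35

Area rug (5x8) £156.67: home furniture → 8.5% → £13.31695
Wall mirror £104.76: home furniture → 8.5% → £8.9046
Camping tent (2-person) £264.50: athletic equipment → 5.5% → £14.5475
Tennis racket £96.23: athletic equipment → 5.5% → £5.29265
Pizza slice £5.50: hot prepared food → 4% → £0.22
Bar stool £115.84: home furniture → 8.5% → £9.8464
Greeting card £5.53: general merchandise → 9% → £0.4977
Ibuprofen (100 ct) £10.27: over-the-counter medicine → 0% → £0.00
Pair of dumbbells (15 lb) £67.77: athletic equipment → 5.5% → £3.72735
Unrounded tax sum = £56.35315 → £56.35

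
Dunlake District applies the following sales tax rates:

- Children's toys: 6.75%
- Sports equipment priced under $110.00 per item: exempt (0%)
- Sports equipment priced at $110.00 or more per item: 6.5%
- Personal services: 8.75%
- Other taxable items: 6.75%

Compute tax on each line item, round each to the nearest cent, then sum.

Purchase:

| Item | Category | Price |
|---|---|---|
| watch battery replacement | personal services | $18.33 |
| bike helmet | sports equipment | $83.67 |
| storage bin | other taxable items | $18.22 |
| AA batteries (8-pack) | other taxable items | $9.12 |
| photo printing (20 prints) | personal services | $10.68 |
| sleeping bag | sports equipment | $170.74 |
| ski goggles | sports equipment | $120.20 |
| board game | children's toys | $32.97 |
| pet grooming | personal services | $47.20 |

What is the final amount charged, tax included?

Watch battery replacement $18.33: personal services → 8.75% → $1.60
Bike helmet $83.67: sports equipment, under $110.00 → 0% → $0.00
Storage bin $18.22: other taxable items → 6.75% → $1.23
AA batteries (8-pack) $9.12: other taxable items → 6.75% → $0.62
Photo printing (20 prints) $10.68: personal services → 8.75% → $0.93
Sleeping bag $170.74: sports equipment, $110.00 or more → 6.5% → $11.10
Ski goggles $120.20: sports equipment, $110.00 or more → 6.5% → $7.81
Board game $32.97: children's toys → 6.75% → $2.23
Pet grooming $47.20: personal services → 8.75% → $4.13
Subtotal = $511.13; tax = $29.65; total due = $540.78

$540.78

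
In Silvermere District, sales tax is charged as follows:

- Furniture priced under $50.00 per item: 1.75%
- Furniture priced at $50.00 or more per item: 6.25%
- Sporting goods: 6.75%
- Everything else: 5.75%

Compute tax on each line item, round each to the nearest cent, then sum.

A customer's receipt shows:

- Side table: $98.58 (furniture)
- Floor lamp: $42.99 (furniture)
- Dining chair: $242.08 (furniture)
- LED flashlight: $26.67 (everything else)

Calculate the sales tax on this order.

$23.57

Side table $98.58: furniture, $50.00 or more → 6.25% → $6.16
Floor lamp $42.99: furniture, under $50.00 → 1.75% → $0.75
Dining chair $242.08: furniture, $50.00 or more → 6.25% → $15.13
LED flashlight $26.67: everything else → 5.75% → $1.53
Total tax = $6.16 + $0.75 + $15.13 + $1.53 = $23.57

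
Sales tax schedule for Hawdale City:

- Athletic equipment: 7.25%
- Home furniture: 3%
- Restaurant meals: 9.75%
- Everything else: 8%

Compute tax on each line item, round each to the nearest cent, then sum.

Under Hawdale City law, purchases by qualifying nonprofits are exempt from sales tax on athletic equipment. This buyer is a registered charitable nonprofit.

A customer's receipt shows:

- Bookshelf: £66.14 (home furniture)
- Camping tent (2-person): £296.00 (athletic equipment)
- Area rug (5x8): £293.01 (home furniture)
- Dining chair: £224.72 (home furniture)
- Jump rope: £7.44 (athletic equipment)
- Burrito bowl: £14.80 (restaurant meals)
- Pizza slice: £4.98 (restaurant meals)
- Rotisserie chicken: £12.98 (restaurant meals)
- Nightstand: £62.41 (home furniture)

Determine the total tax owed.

£22.58

Bookshelf £66.14: home furniture → 3% → £1.98
Camping tent (2-person) £296.00: athletic equipment, buyer-exempt → 0% → £0.00
Area rug (5x8) £293.01: home furniture → 3% → £8.79
Dining chair £224.72: home furniture → 3% → £6.74
Jump rope £7.44: athletic equipment, buyer-exempt → 0% → £0.00
Burrito bowl £14.80: restaurant meals → 9.75% → £1.44
Pizza slice £4.98: restaurant meals → 9.75% → £0.49
Rotisserie chicken £12.98: restaurant meals → 9.75% → £1.27
Nightstand £62.41: home furniture → 3% → £1.87
Total tax = £1.98 + £8.79 + £6.74 + £1.44 + £0.49 + £1.27 + £1.87 = £22.58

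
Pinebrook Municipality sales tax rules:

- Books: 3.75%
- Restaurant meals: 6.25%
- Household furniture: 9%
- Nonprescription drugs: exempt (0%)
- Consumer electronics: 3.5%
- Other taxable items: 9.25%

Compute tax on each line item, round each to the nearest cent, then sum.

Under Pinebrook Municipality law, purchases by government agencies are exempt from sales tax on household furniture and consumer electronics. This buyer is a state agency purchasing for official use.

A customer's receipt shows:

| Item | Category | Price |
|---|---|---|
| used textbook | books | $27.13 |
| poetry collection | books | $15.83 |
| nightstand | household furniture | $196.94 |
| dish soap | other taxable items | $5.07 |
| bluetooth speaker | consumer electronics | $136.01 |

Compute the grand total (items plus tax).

Used textbook $27.13: books → 3.75% → $1.02
Poetry collection $15.83: books → 3.75% → $0.59
Nightstand $196.94: household furniture, buyer-exempt → 0% → $0.00
Dish soap $5.07: other taxable items → 9.25% → $0.47
Bluetooth speaker $136.01: consumer electronics, buyer-exempt → 0% → $0.00
Subtotal = $380.98; tax = $2.08; total due = $383.06

$383.06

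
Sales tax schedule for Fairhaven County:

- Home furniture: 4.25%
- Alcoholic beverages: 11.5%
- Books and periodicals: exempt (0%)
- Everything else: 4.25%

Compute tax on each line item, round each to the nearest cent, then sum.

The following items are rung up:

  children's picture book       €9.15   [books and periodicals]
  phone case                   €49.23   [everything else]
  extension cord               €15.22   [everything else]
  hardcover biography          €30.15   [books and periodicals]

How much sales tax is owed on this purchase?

Children's picture book €9.15: books and periodicals → 0% → €0.00
Phone case €49.23: everything else → 4.25% → €2.09
Extension cord €15.22: everything else → 4.25% → €0.65
Hardcover biography €30.15: books and periodicals → 0% → €0.00
Total tax = €2.09 + €0.65 = €2.74

€2.74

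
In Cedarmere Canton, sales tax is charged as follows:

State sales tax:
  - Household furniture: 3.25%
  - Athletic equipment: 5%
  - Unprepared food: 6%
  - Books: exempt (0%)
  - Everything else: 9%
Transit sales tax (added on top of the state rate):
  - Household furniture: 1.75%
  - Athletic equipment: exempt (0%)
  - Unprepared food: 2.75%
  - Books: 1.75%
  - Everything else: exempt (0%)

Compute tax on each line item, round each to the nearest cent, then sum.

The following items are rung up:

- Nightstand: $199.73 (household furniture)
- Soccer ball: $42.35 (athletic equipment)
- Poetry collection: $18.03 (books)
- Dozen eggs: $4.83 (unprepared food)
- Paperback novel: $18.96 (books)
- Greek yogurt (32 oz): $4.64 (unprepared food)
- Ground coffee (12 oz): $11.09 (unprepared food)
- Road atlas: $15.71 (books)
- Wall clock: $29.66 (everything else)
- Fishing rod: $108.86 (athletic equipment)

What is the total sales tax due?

$22.94

Nightstand $199.73: household furniture → 3.25% + 1.75% transit = 5% → $9.99
Soccer ball $42.35: athletic equipment → 5% + 0% transit = 5% → $2.12
Poetry collection $18.03: books → 0% + 1.75% transit = 1.75% → $0.32
Dozen eggs $4.83: unprepared food → 6% + 2.75% transit = 8.75% → $0.42
Paperback novel $18.96: books → 0% + 1.75% transit = 1.75% → $0.33
Greek yogurt (32 oz) $4.64: unprepared food → 6% + 2.75% transit = 8.75% → $0.41
Ground coffee (12 oz) $11.09: unprepared food → 6% + 2.75% transit = 8.75% → $0.97
Road atlas $15.71: books → 0% + 1.75% transit = 1.75% → $0.27
Wall clock $29.66: everything else → 9% + 0% transit = 9% → $2.67
Fishing rod $108.86: athletic equipment → 5% + 0% transit = 5% → $5.44
Total tax = $9.99 + $2.12 + $0.32 + $0.42 + $0.33 + $0.41 + $0.97 + $0.27 + $2.67 + $5.44 = $22.94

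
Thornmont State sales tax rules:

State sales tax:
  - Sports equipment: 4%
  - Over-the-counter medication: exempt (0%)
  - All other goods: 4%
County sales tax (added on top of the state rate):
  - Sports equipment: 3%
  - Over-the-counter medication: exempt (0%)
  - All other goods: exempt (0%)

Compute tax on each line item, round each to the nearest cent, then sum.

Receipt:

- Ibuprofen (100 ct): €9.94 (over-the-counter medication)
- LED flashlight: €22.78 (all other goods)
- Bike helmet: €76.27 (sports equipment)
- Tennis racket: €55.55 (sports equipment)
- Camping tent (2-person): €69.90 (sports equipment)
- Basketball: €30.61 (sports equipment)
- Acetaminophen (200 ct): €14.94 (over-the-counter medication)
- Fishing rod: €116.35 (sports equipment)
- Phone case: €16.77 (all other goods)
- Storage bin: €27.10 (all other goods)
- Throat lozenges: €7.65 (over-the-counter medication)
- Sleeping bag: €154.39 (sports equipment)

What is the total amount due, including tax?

Ibuprofen (100 ct) €9.94: over-the-counter medication → 0% + 0% county = 0% → €0.00
LED flashlight €22.78: all other goods → 4% + 0% county = 4% → €0.91
Bike helmet €76.27: sports equipment → 4% + 3% county = 7% → €5.34
Tennis racket €55.55: sports equipment → 4% + 3% county = 7% → €3.89
Camping tent (2-person) €69.90: sports equipment → 4% + 3% county = 7% → €4.89
Basketball €30.61: sports equipment → 4% + 3% county = 7% → €2.14
Acetaminophen (200 ct) €14.94: over-the-counter medication → 0% + 0% county = 0% → €0.00
Fishing rod €116.35: sports equipment → 4% + 3% county = 7% → €8.14
Phone case €16.77: all other goods → 4% + 0% county = 4% → €0.67
Storage bin €27.10: all other goods → 4% + 0% county = 4% → €1.08
Throat lozenges €7.65: over-the-counter medication → 0% + 0% county = 0% → €0.00
Sleeping bag €154.39: sports equipment → 4% + 3% county = 7% → €10.81
Subtotal = €602.25; tax = €37.87; total due = €640.12

€640.12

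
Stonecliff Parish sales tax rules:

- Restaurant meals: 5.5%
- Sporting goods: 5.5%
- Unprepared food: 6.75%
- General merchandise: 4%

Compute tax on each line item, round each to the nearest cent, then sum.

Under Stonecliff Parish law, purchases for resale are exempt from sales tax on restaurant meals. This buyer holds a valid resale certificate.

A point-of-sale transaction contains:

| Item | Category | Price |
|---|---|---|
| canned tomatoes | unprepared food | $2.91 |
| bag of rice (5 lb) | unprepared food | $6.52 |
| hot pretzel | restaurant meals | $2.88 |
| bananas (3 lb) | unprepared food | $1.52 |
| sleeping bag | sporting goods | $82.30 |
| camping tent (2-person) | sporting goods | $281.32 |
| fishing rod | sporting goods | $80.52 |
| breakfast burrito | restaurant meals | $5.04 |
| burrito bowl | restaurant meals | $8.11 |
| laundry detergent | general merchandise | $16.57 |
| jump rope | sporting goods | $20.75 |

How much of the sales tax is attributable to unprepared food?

$0.74

Canned tomatoes $2.91: unprepared food → 6.75% → $0.20
Bag of rice (5 lb) $6.52: unprepared food → 6.75% → $0.44
Bananas (3 lb) $1.52: unprepared food → 6.75% → $0.10
Tax on unprepared food = $0.20 + $0.44 + $0.10 = $0.74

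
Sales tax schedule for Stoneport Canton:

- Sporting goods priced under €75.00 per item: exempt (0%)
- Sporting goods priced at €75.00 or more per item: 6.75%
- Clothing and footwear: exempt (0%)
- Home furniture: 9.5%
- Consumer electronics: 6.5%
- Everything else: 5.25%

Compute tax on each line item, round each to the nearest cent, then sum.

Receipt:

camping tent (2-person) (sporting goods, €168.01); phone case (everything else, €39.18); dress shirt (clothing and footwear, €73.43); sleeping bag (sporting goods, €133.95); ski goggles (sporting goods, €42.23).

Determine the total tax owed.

€22.44

Camping tent (2-person) €168.01: sporting goods, €75.00 or more → 6.75% → €11.34
Phone case €39.18: everything else → 5.25% → €2.06
Dress shirt €73.43: clothing and footwear → 0% → €0.00
Sleeping bag €133.95: sporting goods, €75.00 or more → 6.75% → €9.04
Ski goggles €42.23: sporting goods, under €75.00 → 0% → €0.00
Total tax = €11.34 + €2.06 + €9.04 = €22.44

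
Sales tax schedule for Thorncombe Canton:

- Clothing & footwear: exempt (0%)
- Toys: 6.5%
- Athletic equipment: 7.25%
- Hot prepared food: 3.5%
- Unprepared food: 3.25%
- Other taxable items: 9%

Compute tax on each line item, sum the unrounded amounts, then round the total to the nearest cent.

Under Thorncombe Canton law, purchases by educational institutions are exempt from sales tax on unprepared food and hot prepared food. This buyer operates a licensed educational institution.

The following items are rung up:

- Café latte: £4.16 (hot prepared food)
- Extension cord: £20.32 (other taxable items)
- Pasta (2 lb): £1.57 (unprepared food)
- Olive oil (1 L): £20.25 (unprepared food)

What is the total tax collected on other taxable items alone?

Extension cord £20.32: other taxable items → 9% → £1.8288
Tax on other taxable items: unrounded sum = £1.8288 → £1.83

£1.83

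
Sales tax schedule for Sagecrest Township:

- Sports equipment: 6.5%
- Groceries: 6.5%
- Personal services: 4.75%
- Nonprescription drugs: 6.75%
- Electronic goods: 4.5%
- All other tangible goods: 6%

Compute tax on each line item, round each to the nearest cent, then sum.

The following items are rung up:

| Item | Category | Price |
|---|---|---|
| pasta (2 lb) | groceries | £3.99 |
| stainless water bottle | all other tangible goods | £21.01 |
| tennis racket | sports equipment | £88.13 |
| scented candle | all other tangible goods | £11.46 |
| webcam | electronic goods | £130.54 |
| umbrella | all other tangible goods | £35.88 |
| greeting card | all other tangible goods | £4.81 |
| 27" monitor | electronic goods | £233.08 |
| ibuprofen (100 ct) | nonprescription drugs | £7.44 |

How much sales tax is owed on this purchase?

£27.24

Pasta (2 lb) £3.99: groceries → 6.5% → £0.26
Stainless water bottle £21.01: all other tangible goods → 6% → £1.26
Tennis racket £88.13: sports equipment → 6.5% → £5.73
Scented candle £11.46: all other tangible goods → 6% → £0.69
Webcam £130.54: electronic goods → 4.5% → £5.87
Umbrella £35.88: all other tangible goods → 6% → £2.15
Greeting card £4.81: all other tangible goods → 6% → £0.29
27" monitor £233.08: electronic goods → 4.5% → £10.49
Ibuprofen (100 ct) £7.44: nonprescription drugs → 6.75% → £0.50
Total tax = £0.26 + £1.26 + £5.73 + £0.69 + £5.87 + £2.15 + £0.29 + £10.49 + £0.50 = £27.24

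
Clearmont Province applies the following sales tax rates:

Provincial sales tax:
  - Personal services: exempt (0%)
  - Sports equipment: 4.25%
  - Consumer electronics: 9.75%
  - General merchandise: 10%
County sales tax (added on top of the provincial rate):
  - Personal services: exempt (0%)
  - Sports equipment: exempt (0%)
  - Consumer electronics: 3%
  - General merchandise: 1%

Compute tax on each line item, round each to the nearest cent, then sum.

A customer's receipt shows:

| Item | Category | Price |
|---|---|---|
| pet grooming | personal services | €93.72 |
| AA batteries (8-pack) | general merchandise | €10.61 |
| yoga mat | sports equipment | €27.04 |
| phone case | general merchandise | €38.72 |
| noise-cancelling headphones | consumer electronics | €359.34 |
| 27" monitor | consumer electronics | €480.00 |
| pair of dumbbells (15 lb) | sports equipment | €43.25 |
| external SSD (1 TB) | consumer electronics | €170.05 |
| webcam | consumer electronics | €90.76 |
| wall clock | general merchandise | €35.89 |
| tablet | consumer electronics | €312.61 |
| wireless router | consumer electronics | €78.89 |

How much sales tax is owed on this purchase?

€202.56

Pet grooming €93.72: personal services → 0% + 0% county = 0% → €0.00
AA batteries (8-pack) €10.61: general merchandise → 10% + 1% county = 11% → €1.17
Yoga mat €27.04: sports equipment → 4.25% + 0% county = 4.25% → €1.15
Phone case €38.72: general merchandise → 10% + 1% county = 11% → €4.26
Noise-cancelling headphones €359.34: consumer electronics → 9.75% + 3% county = 12.75% → €45.82
27" monitor €480.00: consumer electronics → 9.75% + 3% county = 12.75% → €61.20
Pair of dumbbells (15 lb) €43.25: sports equipment → 4.25% + 0% county = 4.25% → €1.84
External SSD (1 TB) €170.05: consumer electronics → 9.75% + 3% county = 12.75% → €21.68
Webcam €90.76: consumer electronics → 9.75% + 3% county = 12.75% → €11.57
Wall clock €35.89: general merchandise → 10% + 1% county = 11% → €3.95
Tablet €312.61: consumer electronics → 9.75% + 3% county = 12.75% → €39.86
Wireless router €78.89: consumer electronics → 9.75% + 3% county = 12.75% → €10.06
Total tax = €1.17 + €1.15 + €4.26 + €45.82 + €61.20 + €1.84 + €21.68 + €11.57 + €3.95 + €39.86 + €10.06 = €202.56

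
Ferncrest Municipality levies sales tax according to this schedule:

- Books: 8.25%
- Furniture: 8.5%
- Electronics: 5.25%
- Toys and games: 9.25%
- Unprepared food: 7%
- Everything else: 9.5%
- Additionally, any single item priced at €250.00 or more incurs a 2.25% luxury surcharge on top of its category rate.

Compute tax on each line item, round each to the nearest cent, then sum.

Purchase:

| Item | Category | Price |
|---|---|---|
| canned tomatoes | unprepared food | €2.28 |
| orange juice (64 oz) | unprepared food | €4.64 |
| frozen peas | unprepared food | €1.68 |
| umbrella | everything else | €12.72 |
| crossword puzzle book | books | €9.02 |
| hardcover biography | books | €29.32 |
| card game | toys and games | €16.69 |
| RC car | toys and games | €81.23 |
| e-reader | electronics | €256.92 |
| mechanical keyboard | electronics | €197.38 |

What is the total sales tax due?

Canned tomatoes €2.28: unprepared food → 7% → €0.16
Orange juice (64 oz) €4.64: unprepared food → 7% → €0.32
Frozen peas €1.68: unprepared food → 7% → €0.12
Umbrella €12.72: everything else → 9.5% → €1.21
Crossword puzzle book €9.02: books → 8.25% → €0.74
Hardcover biography €29.32: books → 8.25% → €2.42
Card game €16.69: toys and games → 9.25% → €1.54
RC car €81.23: toys and games → 9.25% → €7.51
E-reader €256.92: electronics → 5.25% + 2.25% surcharge = 7.5% → €19.27
Mechanical keyboard €197.38: electronics → 5.25% → €10.36
Total tax = €0.16 + €0.32 + €0.12 + €1.21 + €0.74 + €2.42 + €1.54 + €7.51 + €19.27 + €10.36 = €43.65

€43.65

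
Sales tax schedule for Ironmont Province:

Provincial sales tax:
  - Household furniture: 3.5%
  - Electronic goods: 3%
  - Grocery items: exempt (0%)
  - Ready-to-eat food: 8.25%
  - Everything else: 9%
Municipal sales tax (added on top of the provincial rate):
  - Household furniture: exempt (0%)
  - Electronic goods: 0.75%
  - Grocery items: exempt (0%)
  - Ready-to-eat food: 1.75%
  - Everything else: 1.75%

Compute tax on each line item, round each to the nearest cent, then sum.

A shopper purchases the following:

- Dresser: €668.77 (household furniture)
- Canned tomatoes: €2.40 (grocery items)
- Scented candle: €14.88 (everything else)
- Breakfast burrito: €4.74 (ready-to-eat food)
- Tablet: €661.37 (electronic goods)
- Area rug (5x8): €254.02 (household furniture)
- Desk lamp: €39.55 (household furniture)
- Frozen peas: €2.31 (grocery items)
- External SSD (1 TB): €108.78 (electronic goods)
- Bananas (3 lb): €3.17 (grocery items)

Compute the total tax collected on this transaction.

€64.63

Dresser €668.77: household furniture → 3.5% + 0% municipal = 3.5% → €23.41
Canned tomatoes €2.40: grocery items → 0% + 0% municipal = 0% → €0.00
Scented candle €14.88: everything else → 9% + 1.75% municipal = 10.75% → €1.60
Breakfast burrito €4.74: ready-to-eat food → 8.25% + 1.75% municipal = 10% → €0.47
Tablet €661.37: electronic goods → 3% + 0.75% municipal = 3.75% → €24.80
Area rug (5x8) €254.02: household furniture → 3.5% + 0% municipal = 3.5% → €8.89
Desk lamp €39.55: household furniture → 3.5% + 0% municipal = 3.5% → €1.38
Frozen peas €2.31: grocery items → 0% + 0% municipal = 0% → €0.00
External SSD (1 TB) €108.78: electronic goods → 3% + 0.75% municipal = 3.75% → €4.08
Bananas (3 lb) €3.17: grocery items → 0% + 0% municipal = 0% → €0.00
Total tax = €23.41 + €1.60 + €0.47 + €24.80 + €8.89 + €1.38 + €4.08 = €64.63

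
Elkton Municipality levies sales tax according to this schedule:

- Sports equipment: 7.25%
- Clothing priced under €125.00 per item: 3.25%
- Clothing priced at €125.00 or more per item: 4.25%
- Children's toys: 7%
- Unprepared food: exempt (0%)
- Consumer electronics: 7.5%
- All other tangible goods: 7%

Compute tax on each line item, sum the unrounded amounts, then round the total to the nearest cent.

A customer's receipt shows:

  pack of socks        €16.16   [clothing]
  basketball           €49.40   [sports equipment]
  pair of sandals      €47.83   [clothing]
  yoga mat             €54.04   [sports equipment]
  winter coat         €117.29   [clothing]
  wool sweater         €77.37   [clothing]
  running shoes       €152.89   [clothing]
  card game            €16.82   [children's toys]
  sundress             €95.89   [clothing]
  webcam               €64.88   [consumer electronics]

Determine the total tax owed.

€31.56

Pack of socks €16.16: clothing, under €125.00 → 3.25% → €0.5252
Basketball €49.40: sports equipment → 7.25% → €3.5815
Pair of sandals €47.83: clothing, under €125.00 → 3.25% → €1.554475
Yoga mat €54.04: sports equipment → 7.25% → €3.9179
Winter coat €117.29: clothing, under €125.00 → 3.25% → €3.811925
Wool sweater €77.37: clothing, under €125.00 → 3.25% → €2.514525
Running shoes €152.89: clothing, €125.00 or more → 4.25% → €6.497825
Card game €16.82: children's toys → 7% → €1.1774
Sundress €95.89: clothing, under €125.00 → 3.25% → €3.116425
Webcam €64.88: consumer electronics → 7.5% → €4.866
Unrounded tax sum = €31.563175 → €31.56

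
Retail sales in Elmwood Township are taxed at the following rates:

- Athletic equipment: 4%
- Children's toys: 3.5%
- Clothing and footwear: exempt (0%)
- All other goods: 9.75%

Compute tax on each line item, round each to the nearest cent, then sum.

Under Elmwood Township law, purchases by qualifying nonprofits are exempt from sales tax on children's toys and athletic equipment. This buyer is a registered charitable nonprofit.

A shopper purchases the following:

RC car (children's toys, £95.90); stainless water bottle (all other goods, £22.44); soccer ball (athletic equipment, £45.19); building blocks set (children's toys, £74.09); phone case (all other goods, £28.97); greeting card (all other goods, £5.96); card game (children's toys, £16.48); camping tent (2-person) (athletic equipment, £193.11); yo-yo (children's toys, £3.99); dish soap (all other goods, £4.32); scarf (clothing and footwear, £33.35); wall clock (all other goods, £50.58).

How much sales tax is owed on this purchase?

RC car £95.90: children's toys, buyer-exempt → 0% → £0.00
Stainless water bottle £22.44: all other goods → 9.75% → £2.19
Soccer ball £45.19: athletic equipment, buyer-exempt → 0% → £0.00
Building blocks set £74.09: children's toys, buyer-exempt → 0% → £0.00
Phone case £28.97: all other goods → 9.75% → £2.82
Greeting card £5.96: all other goods → 9.75% → £0.58
Card game £16.48: children's toys, buyer-exempt → 0% → £0.00
Camping tent (2-person) £193.11: athletic equipment, buyer-exempt → 0% → £0.00
Yo-yo £3.99: children's toys, buyer-exempt → 0% → £0.00
Dish soap £4.32: all other goods → 9.75% → £0.42
Scarf £33.35: clothing and footwear → 0% → £0.00
Wall clock £50.58: all other goods → 9.75% → £4.93
Total tax = £2.19 + £2.82 + £0.58 + £0.42 + £4.93 = £10.94

£10.94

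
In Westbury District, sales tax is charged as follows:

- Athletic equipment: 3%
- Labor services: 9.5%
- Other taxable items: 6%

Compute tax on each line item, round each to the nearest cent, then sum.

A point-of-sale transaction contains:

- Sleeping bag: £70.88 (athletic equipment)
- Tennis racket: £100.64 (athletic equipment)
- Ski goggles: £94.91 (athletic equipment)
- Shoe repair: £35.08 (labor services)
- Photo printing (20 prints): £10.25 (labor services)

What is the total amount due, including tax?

Sleeping bag £70.88: athletic equipment → 3% → £2.13
Tennis racket £100.64: athletic equipment → 3% → £3.02
Ski goggles £94.91: athletic equipment → 3% → £2.85
Shoe repair £35.08: labor services → 9.5% → £3.33
Photo printing (20 prints) £10.25: labor services → 9.5% → £0.97
Subtotal = £311.76; tax = £12.30; total due = £324.06

£324.06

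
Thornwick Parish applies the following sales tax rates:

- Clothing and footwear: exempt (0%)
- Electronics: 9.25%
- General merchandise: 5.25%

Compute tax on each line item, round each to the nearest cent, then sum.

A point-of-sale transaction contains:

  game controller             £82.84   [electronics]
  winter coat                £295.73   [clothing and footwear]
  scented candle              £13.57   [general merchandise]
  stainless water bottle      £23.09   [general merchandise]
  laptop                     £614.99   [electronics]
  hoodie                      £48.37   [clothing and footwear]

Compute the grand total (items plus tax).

Game controller £82.84: electronics → 9.25% → £7.66
Winter coat £295.73: clothing and footwear → 0% → £0.00
Scented candle £13.57: general merchandise → 5.25% → £0.71
Stainless water bottle £23.09: general merchandise → 5.25% → £1.21
Laptop £614.99: electronics → 9.25% → £56.89
Hoodie £48.37: clothing and footwear → 0% → £0.00
Subtotal = £1078.59; tax = £66.47; total due = £1145.06

£1145.06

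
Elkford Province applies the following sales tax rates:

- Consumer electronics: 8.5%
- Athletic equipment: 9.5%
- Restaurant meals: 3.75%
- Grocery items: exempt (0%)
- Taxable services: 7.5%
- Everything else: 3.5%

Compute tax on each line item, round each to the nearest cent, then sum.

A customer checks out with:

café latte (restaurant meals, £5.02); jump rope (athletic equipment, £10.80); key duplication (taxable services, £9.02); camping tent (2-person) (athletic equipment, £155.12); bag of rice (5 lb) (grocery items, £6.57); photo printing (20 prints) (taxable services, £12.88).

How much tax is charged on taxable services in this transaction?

Key duplication £9.02: taxable services → 7.5% → £0.68
Photo printing (20 prints) £12.88: taxable services → 7.5% → £0.97
Tax on taxable services = £0.68 + £0.97 = £1.65

£1.65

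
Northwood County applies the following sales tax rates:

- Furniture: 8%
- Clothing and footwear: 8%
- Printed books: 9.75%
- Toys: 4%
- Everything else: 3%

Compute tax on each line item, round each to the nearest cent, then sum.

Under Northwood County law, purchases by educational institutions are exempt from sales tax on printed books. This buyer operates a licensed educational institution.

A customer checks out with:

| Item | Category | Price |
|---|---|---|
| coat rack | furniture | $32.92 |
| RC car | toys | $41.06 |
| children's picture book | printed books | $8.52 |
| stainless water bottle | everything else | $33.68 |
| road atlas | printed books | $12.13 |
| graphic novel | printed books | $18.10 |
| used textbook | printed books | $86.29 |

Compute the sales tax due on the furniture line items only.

Coat rack $32.92: furniture → 8% → $2.63
Tax on furniture = $2.63

$2.63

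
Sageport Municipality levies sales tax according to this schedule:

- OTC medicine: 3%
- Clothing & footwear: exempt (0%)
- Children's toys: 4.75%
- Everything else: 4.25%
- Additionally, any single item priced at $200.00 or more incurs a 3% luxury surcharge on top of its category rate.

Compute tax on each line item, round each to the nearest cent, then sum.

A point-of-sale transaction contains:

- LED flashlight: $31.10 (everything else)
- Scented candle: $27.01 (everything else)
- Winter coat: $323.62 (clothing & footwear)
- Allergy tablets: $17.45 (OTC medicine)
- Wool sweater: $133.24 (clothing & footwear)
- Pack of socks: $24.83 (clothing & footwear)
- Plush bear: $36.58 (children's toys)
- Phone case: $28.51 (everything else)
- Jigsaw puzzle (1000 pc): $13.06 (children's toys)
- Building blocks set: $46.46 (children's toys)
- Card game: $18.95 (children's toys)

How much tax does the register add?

$19.38

LED flashlight $31.10: everything else → 4.25% → $1.32
Scented candle $27.01: everything else → 4.25% → $1.15
Winter coat $323.62: clothing & footwear → 0% + 3% surcharge = 3% → $9.71
Allergy tablets $17.45: OTC medicine → 3% → $0.52
Wool sweater $133.24: clothing & footwear → 0% → $0.00
Pack of socks $24.83: clothing & footwear → 0% → $0.00
Plush bear $36.58: children's toys → 4.75% → $1.74
Phone case $28.51: everything else → 4.25% → $1.21
Jigsaw puzzle (1000 pc) $13.06: children's toys → 4.75% → $0.62
Building blocks set $46.46: children's toys → 4.75% → $2.21
Card game $18.95: children's toys → 4.75% → $0.90
Total tax = $1.32 + $1.15 + $9.71 + $0.52 + $1.74 + $1.21 + $0.62 + $2.21 + $0.90 = $19.38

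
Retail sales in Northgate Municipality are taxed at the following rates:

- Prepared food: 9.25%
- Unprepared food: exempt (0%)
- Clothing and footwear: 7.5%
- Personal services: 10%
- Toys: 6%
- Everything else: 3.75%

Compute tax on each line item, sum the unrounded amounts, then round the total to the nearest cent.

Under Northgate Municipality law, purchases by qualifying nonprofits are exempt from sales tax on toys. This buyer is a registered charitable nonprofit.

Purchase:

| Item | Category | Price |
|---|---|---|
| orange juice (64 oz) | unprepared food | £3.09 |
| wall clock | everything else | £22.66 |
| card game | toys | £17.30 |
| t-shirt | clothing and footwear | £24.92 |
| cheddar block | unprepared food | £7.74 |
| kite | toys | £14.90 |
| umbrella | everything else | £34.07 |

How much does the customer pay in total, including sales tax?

£128.68

Orange juice (64 oz) £3.09: unprepared food → 0% → £0.00
Wall clock £22.66: everything else → 3.75% → £0.84975
Card game £17.30: toys, buyer-exempt → 0% → £0.00
T-shirt £24.92: clothing and footwear → 7.5% → £1.869
Cheddar block £7.74: unprepared food → 0% → £0.00
Kite £14.90: toys, buyer-exempt → 0% → £0.00
Umbrella £34.07: everything else → 3.75% → £1.277625
Subtotal = £124.68; unrounded tax = £3.996375 → £4.00; total due = £128.68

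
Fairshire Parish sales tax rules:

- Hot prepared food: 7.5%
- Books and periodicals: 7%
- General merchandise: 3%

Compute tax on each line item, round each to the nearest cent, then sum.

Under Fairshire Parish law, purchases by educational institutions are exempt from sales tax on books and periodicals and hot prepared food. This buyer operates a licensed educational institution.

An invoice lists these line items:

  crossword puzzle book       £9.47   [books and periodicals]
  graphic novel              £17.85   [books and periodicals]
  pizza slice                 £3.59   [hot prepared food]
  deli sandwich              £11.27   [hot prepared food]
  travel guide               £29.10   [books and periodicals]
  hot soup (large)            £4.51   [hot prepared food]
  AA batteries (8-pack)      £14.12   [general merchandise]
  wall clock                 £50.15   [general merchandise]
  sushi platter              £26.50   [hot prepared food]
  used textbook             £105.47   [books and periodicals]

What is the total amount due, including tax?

£273.95

Crossword puzzle book £9.47: books and periodicals, buyer-exempt → 0% → £0.00
Graphic novel £17.85: books and periodicals, buyer-exempt → 0% → £0.00
Pizza slice £3.59: hot prepared food, buyer-exempt → 0% → £0.00
Deli sandwich £11.27: hot prepared food, buyer-exempt → 0% → £0.00
Travel guide £29.10: books and periodicals, buyer-exempt → 0% → £0.00
Hot soup (large) £4.51: hot prepared food, buyer-exempt → 0% → £0.00
AA batteries (8-pack) £14.12: general merchandise → 3% → £0.42
Wall clock £50.15: general merchandise → 3% → £1.50
Sushi platter £26.50: hot prepared food, buyer-exempt → 0% → £0.00
Used textbook £105.47: books and periodicals, buyer-exempt → 0% → £0.00
Subtotal = £272.03; tax = £1.92; total due = £273.95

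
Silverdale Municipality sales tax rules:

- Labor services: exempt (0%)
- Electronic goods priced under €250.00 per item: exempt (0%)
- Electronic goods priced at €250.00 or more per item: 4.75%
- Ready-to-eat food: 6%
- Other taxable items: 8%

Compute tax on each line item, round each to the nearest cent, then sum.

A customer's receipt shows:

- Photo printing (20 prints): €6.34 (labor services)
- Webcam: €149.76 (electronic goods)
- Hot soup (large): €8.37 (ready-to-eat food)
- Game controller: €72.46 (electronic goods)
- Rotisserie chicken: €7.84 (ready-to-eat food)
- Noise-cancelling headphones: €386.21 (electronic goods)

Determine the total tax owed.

Photo printing (20 prints) €6.34: labor services → 0% → €0.00
Webcam €149.76: electronic goods, under €250.00 → 0% → €0.00
Hot soup (large) €8.37: ready-to-eat food → 6% → €0.50
Game controller €72.46: electronic goods, under €250.00 → 0% → €0.00
Rotisserie chicken €7.84: ready-to-eat food → 6% → €0.47
Noise-cancelling headphones €386.21: electronic goods, €250.00 or more → 4.75% → €18.34
Total tax = €0.50 + €0.47 + €18.34 = €19.31

€19.31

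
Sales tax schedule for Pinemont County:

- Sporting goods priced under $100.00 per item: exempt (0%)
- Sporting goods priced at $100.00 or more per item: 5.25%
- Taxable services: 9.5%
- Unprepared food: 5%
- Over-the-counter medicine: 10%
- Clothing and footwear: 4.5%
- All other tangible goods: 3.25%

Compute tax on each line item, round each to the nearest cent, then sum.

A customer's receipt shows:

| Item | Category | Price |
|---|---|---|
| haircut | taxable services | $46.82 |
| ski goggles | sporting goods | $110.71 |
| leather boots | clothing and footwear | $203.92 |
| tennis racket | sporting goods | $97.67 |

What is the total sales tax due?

$19.44

Haircut $46.82: taxable services → 9.5% → $4.45
Ski goggles $110.71: sporting goods, $100.00 or more → 5.25% → $5.81
Leather boots $203.92: clothing and footwear → 4.5% → $9.18
Tennis racket $97.67: sporting goods, under $100.00 → 0% → $0.00
Total tax = $4.45 + $5.81 + $9.18 = $19.44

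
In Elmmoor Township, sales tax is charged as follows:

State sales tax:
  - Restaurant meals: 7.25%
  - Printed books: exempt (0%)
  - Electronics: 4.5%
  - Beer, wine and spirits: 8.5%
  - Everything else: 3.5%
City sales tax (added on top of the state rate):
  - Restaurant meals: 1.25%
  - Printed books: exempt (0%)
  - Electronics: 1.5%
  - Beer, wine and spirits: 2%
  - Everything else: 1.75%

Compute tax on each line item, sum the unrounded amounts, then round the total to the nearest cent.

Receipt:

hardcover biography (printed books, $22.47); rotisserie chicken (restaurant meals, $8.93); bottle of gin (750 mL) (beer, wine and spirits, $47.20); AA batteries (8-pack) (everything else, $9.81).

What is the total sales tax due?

Hardcover biography $22.47: printed books → 0% + 0% city = 0% → $0.00
Rotisserie chicken $8.93: restaurant meals → 7.25% + 1.25% city = 8.5% → $0.75905
Bottle of gin (750 mL) $47.20: beer, wine and spirits → 8.5% + 2% city = 10.5% → $4.956
AA batteries (8-pack) $9.81: everything else → 3.5% + 1.75% city = 5.25% → $0.515025
Unrounded tax sum = $6.230075 → $6.23

$6.23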